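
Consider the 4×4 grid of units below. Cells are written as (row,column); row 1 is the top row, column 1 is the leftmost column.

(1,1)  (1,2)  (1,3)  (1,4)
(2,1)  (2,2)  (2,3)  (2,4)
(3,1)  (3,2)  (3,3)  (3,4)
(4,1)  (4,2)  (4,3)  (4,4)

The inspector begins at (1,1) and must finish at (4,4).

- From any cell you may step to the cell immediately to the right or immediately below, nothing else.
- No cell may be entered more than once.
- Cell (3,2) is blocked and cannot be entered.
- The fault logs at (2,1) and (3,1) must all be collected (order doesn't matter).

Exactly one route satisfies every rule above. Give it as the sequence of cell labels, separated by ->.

Moves only go right or down, so the column and row indices never decrease.
Route from (1,1): down 3 to (4,1), right 3 to (4,4) — 6 moves in all.
Check: all required cells visited.

(1,1) -> (2,1) -> (3,1) -> (4,1) -> (4,2) -> (4,3) -> (4,4)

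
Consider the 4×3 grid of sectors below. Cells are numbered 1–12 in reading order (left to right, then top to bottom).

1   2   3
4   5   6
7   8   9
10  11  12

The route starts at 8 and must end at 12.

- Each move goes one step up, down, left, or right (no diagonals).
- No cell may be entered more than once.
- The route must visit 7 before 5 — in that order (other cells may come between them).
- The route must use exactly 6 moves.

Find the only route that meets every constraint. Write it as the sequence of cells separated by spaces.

8 7 4 5 6 9 12

The waypoints must appear in the order 7, 5, with no cell reused.
Route from 8: left 1 to 7, up 1 to 4, right 2 to 6, down 2 to 12 — 6 moves in all.
Check: order respected (7 at step 1, 5 at step 3); 6 moves as required.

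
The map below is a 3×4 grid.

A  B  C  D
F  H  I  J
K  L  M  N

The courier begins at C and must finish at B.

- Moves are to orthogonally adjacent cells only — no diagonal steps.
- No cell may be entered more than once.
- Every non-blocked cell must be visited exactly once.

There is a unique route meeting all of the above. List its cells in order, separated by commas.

Need to visit all 12 open cells exactly once, starting at C and ending at B.
Cell K has only two open neighbours (F and L), so the path must pass straight through it: one of those is the cell it's entered from and the other is where it exits.
Route from C: right 1 to D, down 2 to N, left 1 to M, up 1 to I, left 1 to H, down 1 to L, left 1 to K, up 2 to A, right 1 to B — 11 moves in all.
Check: all 12 open cells covered.

C, D, J, N, M, I, H, L, K, F, A, B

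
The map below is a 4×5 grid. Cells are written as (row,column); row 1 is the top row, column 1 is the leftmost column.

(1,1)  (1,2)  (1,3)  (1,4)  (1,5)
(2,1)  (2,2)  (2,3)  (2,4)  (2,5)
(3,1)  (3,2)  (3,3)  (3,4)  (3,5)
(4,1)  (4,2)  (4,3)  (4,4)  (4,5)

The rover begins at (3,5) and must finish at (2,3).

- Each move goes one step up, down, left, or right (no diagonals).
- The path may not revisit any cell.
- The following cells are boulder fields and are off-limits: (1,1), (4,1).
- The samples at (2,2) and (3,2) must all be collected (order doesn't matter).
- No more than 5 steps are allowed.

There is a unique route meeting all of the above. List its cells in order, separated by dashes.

The budget equals the shortest possible length, so every move has to be on a shortest route through the required cells.
Route from (3,5): 3× left (reaching (3,2)), up to (2,2), right to (2,3) — 5 moves in all.
Check: all required cells visited; 5 ≤ 5 moves.

(3,5) - (3,4) - (3,3) - (3,2) - (2,2) - (2,3)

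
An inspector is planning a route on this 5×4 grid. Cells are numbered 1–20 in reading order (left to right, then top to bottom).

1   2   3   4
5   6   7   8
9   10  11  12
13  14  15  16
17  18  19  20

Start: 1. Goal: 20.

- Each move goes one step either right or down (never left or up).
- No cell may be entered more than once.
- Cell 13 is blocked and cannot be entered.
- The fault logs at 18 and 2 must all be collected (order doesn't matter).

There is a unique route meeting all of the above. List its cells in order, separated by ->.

1 -> 2 -> 6 -> 10 -> 14 -> 18 -> 19 -> 20

Moves only go right or down, so the column and row indices never decrease.
Route from 1: right to 2, 4× down (reaching 18), 2× right (reaching 20) — 7 moves in all.
Check: all required cells visited.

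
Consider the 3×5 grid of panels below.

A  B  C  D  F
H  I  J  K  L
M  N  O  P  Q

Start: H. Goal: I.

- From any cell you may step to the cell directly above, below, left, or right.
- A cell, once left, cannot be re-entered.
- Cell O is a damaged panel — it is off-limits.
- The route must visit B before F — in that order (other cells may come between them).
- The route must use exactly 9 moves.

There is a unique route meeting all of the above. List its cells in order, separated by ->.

The waypoints must appear in the order B, F, with no cell reused.
Route from H: up 1 to A, right 4 to F, down 1 to L, left 3 to I — 9 moves in all.
Check: order respected (B at step 2, F at step 5); 9 moves as required.

H -> A -> B -> C -> D -> F -> L -> K -> J -> I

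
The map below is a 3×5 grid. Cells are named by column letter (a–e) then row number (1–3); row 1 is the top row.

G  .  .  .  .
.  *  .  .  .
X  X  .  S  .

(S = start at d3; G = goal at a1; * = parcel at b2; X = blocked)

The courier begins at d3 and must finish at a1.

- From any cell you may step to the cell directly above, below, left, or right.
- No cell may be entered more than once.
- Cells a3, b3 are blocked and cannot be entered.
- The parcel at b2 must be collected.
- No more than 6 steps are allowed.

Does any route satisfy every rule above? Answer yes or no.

One route that works: d3 → d2 → c2 → b2 → b1 → a1.

yes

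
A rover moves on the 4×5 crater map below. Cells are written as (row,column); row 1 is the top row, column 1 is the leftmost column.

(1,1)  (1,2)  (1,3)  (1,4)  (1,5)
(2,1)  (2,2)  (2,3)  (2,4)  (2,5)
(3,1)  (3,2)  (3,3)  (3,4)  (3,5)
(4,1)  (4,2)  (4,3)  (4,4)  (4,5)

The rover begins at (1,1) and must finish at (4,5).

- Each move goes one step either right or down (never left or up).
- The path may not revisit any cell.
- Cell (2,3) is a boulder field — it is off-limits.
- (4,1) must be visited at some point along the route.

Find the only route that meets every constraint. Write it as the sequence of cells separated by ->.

Moves only go right or down, so the column and row indices never decrease.
Route from (1,1): down 3 to (4,1), right 4 to (4,5) — 7 moves in all.
Check: all required cells visited.

(1,1) -> (2,1) -> (3,1) -> (4,1) -> (4,2) -> (4,3) -> (4,4) -> (4,5)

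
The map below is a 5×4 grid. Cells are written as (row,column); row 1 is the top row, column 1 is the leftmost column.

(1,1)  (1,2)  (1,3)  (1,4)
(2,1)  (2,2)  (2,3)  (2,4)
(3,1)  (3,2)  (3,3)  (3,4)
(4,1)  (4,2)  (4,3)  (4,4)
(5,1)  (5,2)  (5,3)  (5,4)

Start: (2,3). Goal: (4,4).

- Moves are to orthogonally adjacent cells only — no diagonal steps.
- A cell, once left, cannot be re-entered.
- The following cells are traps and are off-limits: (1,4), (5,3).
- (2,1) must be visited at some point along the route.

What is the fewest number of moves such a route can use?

7

Any route passes through (2,1) somewhere between (2,3) and (4,4). Summing Manhattan distances along the two legs ((2,3) → (2,1) → (4,4)) gives a lower bound of 2 + 5 = 7 moves.
A route of 7 moves achieves this: (2,3) → (2,2) → (2,1) → (3,1) → (4,1) → (4,2) → (4,3) → (4,4).
Since 7 matches the lower bound, it is optimal.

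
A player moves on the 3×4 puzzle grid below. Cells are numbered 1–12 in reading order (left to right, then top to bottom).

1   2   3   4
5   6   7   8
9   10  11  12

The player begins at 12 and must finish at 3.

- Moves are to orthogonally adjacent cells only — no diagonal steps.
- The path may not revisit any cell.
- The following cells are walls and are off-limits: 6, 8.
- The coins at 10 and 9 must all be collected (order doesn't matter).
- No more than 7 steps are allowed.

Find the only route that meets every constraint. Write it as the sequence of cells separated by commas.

12, 11, 10, 9, 5, 1, 2, 3

The 7-move cap with required stops at 10, 9 leaves no slack for detours.
Route from 12: left 3 to 9, up 2 to 1, right 2 to 3 — 7 moves in all.
Check: all required cells visited; 7 ≤ 7 moves.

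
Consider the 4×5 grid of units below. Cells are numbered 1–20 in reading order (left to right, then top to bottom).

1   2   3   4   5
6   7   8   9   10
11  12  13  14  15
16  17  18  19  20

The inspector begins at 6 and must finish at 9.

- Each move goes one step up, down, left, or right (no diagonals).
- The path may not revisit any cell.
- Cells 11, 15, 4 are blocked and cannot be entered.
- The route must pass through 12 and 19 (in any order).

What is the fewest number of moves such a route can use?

Any route passes through 12 and 19 in some order between 6 and 9. Summing Manhattan distances along each leg and taking the cheapest ordering (6 → 12 → 19 → 9) gives a lower bound of 2 + 3 + 2 = 7 moves.
A route of 7 moves achieves this: 6 → 7 → 12 → 17 → 18 → 19 → 14 → 9.
Since 7 matches the lower bound, it is optimal.

7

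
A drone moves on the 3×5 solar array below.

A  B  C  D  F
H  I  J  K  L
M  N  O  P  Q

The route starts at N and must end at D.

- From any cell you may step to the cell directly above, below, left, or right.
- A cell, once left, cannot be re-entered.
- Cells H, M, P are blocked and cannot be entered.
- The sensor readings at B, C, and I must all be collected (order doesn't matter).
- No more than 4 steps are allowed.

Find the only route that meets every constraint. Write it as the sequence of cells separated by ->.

N -> I -> B -> C -> D

Any route must reach B, C, and I and still end at D within 4 moves, so the order of the required stops is forced.
Route from N: 2× up (reaching B), 2× right (reaching D) — 4 moves in all.
Check: all required cells visited; 4 ≤ 4 moves.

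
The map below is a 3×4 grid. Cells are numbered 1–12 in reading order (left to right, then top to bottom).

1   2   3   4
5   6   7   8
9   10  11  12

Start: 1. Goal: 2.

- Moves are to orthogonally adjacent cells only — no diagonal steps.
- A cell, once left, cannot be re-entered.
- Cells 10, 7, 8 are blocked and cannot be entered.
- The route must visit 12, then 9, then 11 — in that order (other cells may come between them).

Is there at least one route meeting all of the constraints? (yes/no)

no

The blocked cells wall 12 off from 1 completely — no sequence of moves reaches it at all, so no route can satisfy the rules.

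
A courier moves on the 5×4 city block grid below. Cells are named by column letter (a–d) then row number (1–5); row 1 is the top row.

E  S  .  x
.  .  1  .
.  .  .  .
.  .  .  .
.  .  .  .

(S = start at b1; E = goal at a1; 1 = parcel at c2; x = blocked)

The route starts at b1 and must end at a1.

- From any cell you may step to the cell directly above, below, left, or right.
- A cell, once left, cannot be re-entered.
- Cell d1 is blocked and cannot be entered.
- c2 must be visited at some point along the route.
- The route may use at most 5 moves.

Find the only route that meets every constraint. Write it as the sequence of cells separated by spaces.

The 5-move cap with required stops at c2 leaves no slack for detours.
Route from b1: right to c1, down to c2, 2× left (reaching a2), up to a1 — 5 moves in all.
Check: all required cells visited; 5 ≤ 5 moves.

b1 c1 c2 b2 a2 a1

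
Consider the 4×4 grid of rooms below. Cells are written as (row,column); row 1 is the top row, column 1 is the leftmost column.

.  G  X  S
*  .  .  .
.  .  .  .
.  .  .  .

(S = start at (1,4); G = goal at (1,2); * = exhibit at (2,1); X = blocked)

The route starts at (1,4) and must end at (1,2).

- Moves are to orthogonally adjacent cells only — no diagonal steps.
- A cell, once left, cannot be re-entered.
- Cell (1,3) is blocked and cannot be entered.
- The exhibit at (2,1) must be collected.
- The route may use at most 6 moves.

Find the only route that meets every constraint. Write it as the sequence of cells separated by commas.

The 6-move cap with required stops at (2,1) leaves no slack for detours.
Route from (1,4): down 1 to (2,4), left 3 to (2,1), up 1 to (1,1), right 1 to (1,2) — 6 moves in all.
Check: all required cells visited; 6 ≤ 6 moves.

(1,4), (2,4), (2,3), (2,2), (2,1), (1,1), (1,2)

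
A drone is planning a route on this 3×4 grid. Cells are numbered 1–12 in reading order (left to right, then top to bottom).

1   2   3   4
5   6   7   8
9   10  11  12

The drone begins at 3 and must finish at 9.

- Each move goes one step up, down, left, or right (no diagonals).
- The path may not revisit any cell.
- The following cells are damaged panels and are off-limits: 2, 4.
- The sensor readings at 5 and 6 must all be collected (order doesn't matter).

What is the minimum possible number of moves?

4

Any route passes through 5 and 6 in some order between 3 and 9. Summing Manhattan distances along each leg and taking the cheapest ordering (3 → 6 → 5 → 9) gives a lower bound of 2 + 1 + 1 = 4 moves.
A route of 4 moves achieves this: 3 → 7 → 6 → 5 → 9.
Since 4 matches the lower bound, it is optimal.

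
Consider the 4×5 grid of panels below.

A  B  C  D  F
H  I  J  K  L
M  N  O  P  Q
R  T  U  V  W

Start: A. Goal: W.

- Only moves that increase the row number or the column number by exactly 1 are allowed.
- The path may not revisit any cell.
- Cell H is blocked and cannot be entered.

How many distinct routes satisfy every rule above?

A right/down-only route from A to W makes exactly 3 down-moves and 4 right-moves in some order.
With no other constraints that would be C(7,3) = 35 routes.
Subtract routes through each blocked cell (inclusion–exclusion for overlaps): − through H: 15 → 20.
That gives 20 routes.

20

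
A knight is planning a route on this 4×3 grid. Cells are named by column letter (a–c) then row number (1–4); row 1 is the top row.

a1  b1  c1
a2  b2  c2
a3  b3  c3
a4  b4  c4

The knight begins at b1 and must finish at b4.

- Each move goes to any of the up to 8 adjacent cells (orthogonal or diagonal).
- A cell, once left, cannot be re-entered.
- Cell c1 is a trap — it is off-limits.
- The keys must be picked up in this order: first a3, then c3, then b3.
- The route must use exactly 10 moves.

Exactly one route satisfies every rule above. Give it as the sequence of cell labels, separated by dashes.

The waypoints must appear in the order a3, c3, b3, with no cell reused.
Route from b1: left 1 to a1, down 2 to a3, up-right 1 to b2, right 1 to c2, down 2 to c4, up-left 1 to b3, down-left 1 to a4, right 1 to b4 — 10 moves in all.
Check: order respected (a3 at step 3, c3 at step 6, b3 at step 8); 10 moves as required.

b1 - a1 - a2 - a3 - b2 - c2 - c3 - c4 - b3 - a4 - b4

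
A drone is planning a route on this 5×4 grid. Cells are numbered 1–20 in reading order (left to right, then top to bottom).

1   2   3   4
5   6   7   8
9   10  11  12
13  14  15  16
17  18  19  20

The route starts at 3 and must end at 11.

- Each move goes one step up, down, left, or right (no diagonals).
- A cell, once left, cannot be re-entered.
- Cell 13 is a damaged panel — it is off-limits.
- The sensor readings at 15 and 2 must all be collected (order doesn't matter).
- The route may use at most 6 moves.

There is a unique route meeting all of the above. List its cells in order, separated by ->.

The 6-move cap with required stops at 15, 2 leaves no slack for detours.
Route from 3: left 1 to 2, down 3 to 14, right 1 to 15, up 1 to 11 — 6 moves in all.
Check: all required cells visited; 6 ≤ 6 moves.

3 -> 2 -> 6 -> 10 -> 14 -> 15 -> 11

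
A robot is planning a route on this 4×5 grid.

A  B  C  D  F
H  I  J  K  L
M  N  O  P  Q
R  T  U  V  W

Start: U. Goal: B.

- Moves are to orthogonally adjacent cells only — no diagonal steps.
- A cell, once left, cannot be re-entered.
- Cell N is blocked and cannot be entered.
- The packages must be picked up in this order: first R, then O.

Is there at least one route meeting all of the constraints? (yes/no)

yes

One route that works: U → T → R → M → H → I → J → O → P → K → D → C → B.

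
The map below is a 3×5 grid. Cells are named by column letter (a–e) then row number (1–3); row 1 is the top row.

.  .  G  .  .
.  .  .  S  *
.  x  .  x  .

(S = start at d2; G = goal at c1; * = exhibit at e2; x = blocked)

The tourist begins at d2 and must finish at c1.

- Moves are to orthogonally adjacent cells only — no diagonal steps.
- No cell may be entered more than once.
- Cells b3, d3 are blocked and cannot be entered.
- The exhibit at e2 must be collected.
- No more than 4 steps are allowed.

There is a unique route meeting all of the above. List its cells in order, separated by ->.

d2 -> e2 -> e1 -> d1 -> c1

The budget equals the shortest possible length, so every move has to be on a shortest route through the required cells.
Route from d2: right 1 to e2, up 1 to e1, left 2 to c1 — 4 moves in all.
Check: all required cells visited; 4 ≤ 4 moves.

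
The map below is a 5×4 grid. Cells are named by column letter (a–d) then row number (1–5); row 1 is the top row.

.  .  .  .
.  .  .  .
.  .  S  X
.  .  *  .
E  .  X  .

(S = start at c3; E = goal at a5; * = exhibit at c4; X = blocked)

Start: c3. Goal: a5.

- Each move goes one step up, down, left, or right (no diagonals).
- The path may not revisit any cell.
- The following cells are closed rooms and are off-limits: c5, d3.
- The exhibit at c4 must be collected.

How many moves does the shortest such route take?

4

Any route passes through c4 somewhere between c3 and a5. Summing Manhattan distances along the two legs (c3 → c4 → a5) gives a lower bound of 1 + 3 = 4 moves.
A route of 4 moves achieves this: c3 → c4 → b4 → b5 → a5.
Since 4 matches the lower bound, it is optimal.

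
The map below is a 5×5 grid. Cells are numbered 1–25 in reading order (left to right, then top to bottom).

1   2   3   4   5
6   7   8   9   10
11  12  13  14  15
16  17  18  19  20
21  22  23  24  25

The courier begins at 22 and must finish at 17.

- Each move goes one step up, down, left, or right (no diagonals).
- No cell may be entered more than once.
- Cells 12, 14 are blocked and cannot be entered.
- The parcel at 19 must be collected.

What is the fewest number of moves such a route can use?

Any route passes through 19 somewhere between 22 and 17. Summing Manhattan distances along the two legs (22 → 19 → 17) gives a lower bound of 3 + 2 = 5 moves.
A route of 5 moves achieves this: 22 → 23 → 24 → 19 → 18 → 17.
Since 5 matches the lower bound, it is optimal.

5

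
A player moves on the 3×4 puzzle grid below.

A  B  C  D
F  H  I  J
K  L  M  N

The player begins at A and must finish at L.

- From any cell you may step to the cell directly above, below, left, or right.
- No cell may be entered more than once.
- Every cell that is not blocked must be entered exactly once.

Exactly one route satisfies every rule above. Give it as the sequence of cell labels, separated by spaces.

A B C D J N M I H F K L

Need to visit all 12 open cells exactly once, starting at A and ending at L.
Cell K has only two open neighbours (F and L), so the path must pass straight through it: one of those is the cell it's entered from and the other is where it exits.
Route from A: 3× right (reaching D), 2× down (reaching N), left to M, up to I, 2× left (reaching F), down to K, right to L — 11 moves in all.
Check: all 12 open cells covered.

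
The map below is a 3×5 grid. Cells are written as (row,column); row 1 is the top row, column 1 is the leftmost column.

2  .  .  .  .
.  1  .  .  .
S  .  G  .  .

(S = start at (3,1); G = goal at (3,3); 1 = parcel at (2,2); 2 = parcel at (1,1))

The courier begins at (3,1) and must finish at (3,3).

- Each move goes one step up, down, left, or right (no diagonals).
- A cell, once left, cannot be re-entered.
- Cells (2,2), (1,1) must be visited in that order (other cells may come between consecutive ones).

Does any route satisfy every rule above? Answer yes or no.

One route that works: (3,1) → (3,2) → (2,2) → (2,1) → (1,1) → (1,2) → (1,3) → (2,3) → (3,3).

yes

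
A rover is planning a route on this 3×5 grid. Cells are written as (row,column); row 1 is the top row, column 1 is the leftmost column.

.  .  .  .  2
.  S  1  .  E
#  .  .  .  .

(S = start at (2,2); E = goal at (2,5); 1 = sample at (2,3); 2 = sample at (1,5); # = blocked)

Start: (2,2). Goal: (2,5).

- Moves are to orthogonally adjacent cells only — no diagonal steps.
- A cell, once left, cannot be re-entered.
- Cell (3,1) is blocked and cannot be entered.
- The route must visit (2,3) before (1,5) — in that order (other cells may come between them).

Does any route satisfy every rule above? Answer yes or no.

yes

One route that works: (2,2) → (2,3) → (1,3) → (1,4) → (1,5) → (2,5).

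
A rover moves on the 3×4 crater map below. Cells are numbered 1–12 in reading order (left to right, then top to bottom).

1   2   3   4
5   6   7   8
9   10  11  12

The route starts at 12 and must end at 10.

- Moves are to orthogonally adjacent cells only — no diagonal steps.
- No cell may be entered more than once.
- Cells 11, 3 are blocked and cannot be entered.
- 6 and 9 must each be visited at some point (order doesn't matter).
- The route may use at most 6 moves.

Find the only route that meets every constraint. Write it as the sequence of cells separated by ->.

The 6-move cap with required stops at 6, 9 leaves no slack for detours.
Route from 12: up to 8, 3× left (reaching 5), down to 9, right to 10 — 6 moves in all.
Check: all required cells visited; 6 ≤ 6 moves.

12 -> 8 -> 7 -> 6 -> 5 -> 9 -> 10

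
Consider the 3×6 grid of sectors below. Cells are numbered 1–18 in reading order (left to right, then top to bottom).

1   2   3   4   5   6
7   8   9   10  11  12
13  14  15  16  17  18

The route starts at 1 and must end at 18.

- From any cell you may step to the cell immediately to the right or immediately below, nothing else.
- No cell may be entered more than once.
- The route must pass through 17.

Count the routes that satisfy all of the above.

A right/down-only route from 1 to 18 makes exactly 2 down-moves and 5 right-moves in some order.
With no other constraints that would be C(7,2) = 21 routes.
Split at 17 and multiply the segment counts: 1→17: 15; 17→18: 1; product = 15.
That gives 15 routes.

15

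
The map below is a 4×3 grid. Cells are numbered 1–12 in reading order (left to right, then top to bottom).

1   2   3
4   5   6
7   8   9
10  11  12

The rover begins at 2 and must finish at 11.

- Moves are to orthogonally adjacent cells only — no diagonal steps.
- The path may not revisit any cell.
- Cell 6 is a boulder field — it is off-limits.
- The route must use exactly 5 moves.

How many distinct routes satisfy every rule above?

Need simple routes of exactly 5 moves from 2 to 11 (Manhattan distance 3, so 1 moves are spent on a detour and 1 undoing it).
Enumerating: 2 5 8 7 10 11 | 2 5 8 9 12 11 | 2 5 4 7 10 11 | 2 5 4 7 8 11 | 2 1 4 7 10 11 | 2 1 4 7 8 11 | 2 1 4 5 8 11.
That gives 7 routes.

7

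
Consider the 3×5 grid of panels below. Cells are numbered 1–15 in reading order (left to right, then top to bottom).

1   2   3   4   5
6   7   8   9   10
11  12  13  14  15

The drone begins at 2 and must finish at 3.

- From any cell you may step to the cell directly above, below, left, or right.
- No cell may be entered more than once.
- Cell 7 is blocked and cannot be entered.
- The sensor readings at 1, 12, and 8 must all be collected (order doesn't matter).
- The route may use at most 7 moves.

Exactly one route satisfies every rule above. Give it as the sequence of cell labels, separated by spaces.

The 7-move cap with required stops at 1, 12, 8 leaves no slack for detours.
Route from 2: left 1 to 1, down 2 to 11, right 2 to 13, up 2 to 3 — 7 moves in all.
Check: all required cells visited; 7 ≤ 7 moves.

2 1 6 11 12 13 8 3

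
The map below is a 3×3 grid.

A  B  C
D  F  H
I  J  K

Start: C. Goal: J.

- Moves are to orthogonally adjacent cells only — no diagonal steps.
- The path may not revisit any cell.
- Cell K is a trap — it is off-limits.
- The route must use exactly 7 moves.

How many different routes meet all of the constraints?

1

Need simple routes of exactly 7 moves from C to J (Manhattan distance 3, so 2 moves are spent on a detour and 2 undoing it).
Enumerating: C H F B A D I J.
That gives 1 route.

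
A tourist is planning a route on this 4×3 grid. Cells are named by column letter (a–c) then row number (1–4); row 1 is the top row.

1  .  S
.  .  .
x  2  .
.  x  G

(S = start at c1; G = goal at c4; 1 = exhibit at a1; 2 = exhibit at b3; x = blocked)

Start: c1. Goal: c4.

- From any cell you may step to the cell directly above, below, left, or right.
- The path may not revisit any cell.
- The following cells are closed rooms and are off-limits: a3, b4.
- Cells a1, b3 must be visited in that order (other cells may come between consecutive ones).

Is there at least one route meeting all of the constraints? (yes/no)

yes

One route that works: c1 → b1 → a1 → a2 → b2 → b3 → c3 → c4.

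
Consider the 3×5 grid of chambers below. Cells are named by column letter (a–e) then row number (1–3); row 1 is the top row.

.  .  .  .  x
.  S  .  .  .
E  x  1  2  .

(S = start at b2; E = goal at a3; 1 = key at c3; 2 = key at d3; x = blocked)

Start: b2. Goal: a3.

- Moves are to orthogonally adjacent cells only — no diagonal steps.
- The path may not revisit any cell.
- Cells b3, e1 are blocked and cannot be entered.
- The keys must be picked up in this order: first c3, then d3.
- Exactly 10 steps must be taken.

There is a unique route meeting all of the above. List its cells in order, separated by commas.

The waypoints must appear in the order c3, d3, with no cell reused.
Route from b2: right to c2, down to c3, right to d3, 2× up (reaching d1), 3× left (reaching a1), 2× down (reaching a3) — 10 moves in all.
Check: order respected (1 at step 2, 2 at step 3); 10 moves as required.

b2, c2, c3, d3, d2, d1, c1, b1, a1, a2, a3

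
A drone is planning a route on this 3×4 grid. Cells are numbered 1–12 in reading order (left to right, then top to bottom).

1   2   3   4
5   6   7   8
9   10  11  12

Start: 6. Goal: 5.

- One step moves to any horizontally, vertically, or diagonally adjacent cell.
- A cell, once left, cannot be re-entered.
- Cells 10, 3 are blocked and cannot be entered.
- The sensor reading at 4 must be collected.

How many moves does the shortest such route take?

6

Any route passes through 4 somewhere between 6 and 5. Summing Chebyshev distances along the two legs (6 → 4 → 5) gives a lower bound of 2 + 3 = 5 moves.
The shortest route satisfying every rule uses 6 moves: 6 → 11 → 8 → 4 → 7 → 2 → 5.
The no-revisit rule (legs can't share cells) pushes the minimum above the 5-move bound; an exhaustive check rules out every length from 5 to 5, leaving 6 as the minimum.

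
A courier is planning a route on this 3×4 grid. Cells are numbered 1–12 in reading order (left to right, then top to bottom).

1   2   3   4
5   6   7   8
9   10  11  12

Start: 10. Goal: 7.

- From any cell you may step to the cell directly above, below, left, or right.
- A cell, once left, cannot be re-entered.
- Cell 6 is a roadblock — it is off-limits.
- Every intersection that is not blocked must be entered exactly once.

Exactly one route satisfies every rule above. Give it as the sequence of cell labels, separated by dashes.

10 - 9 - 5 - 1 - 2 - 3 - 4 - 8 - 12 - 11 - 7

Need to visit all 11 open cells exactly once, starting at 10 and ending at 7.
Route from 10: left 1 to 9, up 2 to 1, right 3 to 4, down 2 to 12, left 1 to 11, up 1 to 7 — 10 moves in all.
Check: all 11 open cells covered.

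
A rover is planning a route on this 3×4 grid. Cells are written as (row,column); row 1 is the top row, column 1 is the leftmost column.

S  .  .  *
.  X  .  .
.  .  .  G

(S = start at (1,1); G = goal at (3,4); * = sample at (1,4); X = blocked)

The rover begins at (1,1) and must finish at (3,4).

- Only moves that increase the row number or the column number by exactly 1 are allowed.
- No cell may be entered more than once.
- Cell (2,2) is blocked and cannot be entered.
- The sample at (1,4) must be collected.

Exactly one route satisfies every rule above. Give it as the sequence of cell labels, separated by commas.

Moves only go right or down, so the column and row indices never decrease.
Route from (1,1): right 3 to (1,4), down 2 to (3,4) — 5 moves in all.
Check: all required cells visited.

(1,1), (1,2), (1,3), (1,4), (2,4), (3,4)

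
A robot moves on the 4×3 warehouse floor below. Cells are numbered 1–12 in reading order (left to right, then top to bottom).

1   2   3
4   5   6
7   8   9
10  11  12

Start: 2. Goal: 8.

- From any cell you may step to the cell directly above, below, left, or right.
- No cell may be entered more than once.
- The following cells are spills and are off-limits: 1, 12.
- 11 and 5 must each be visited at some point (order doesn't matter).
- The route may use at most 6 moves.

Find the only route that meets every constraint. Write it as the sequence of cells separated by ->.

2 -> 5 -> 4 -> 7 -> 10 -> 11 -> 8

The budget equals the shortest possible length, so every move has to be on a shortest route through the required cells.
Route from 2: down to 5, left to 4, 2× down (reaching 10), right to 11, up to 8 — 6 moves in all.
Check: all required cells visited; 6 ≤ 6 moves.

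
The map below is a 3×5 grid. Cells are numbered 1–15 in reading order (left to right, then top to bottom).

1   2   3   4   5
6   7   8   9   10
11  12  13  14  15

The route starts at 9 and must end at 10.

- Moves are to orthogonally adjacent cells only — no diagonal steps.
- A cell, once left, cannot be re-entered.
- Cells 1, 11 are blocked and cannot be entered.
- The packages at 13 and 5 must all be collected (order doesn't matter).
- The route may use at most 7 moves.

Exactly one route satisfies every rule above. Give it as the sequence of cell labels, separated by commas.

Any route must reach 13 and 5 and still end at 10 within 7 moves, so the order of the required stops is forced.
Route from 9: down 1 to 14, left 1 to 13, up 2 to 3, right 2 to 5, down 1 to 10 — 7 moves in all.
Check: all required cells visited; 7 ≤ 7 moves.

9, 14, 13, 8, 3, 4, 5, 10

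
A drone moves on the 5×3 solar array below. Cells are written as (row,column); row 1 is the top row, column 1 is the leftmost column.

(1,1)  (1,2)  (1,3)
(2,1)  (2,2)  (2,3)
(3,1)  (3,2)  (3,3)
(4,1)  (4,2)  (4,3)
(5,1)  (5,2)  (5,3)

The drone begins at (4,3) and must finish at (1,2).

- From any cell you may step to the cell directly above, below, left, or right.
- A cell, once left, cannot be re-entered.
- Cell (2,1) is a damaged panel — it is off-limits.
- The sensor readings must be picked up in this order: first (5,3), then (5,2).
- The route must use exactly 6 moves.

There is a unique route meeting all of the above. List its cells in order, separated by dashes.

(4,3) - (5,3) - (5,2) - (4,2) - (3,2) - (2,2) - (1,2)

The waypoints must appear in the order (5,3), (5,2), with no cell reused.
Route from (4,3): down to (5,3), left to (5,2), 4× up (reaching (1,2)) — 6 moves in all.
Check: order respected ((5,3) at step 1, (5,2) at step 2); 6 moves as required.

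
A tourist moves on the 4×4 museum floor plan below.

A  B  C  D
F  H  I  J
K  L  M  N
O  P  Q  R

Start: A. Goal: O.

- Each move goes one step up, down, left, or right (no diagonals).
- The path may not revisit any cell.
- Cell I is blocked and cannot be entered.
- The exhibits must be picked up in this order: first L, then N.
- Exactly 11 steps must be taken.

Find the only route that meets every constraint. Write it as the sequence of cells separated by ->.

The waypoints must appear in the order L, N, with no cell reused.
Route from A: right 1 to B, down 1 to H, left 1 to F, down 1 to K, right 3 to N, down 1 to R, left 3 to O — 11 moves in all.
Check: order respected (L at step 5, N at step 7); 11 moves as required.

A -> B -> H -> F -> K -> L -> M -> N -> R -> Q -> P -> O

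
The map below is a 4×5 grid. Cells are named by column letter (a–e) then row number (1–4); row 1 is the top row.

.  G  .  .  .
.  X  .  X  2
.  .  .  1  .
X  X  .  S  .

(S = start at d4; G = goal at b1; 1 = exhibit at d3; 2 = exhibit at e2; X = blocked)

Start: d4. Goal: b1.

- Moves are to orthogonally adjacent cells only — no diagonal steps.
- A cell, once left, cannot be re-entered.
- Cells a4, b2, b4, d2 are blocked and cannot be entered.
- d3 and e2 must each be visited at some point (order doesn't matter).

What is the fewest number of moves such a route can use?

7

Any route passes through d3 and e2 in some order between d4 and b1. Summing Manhattan distances along each leg and taking the cheapest ordering (d4 → d3 → e2 → b1) gives a lower bound of 1 + 2 + 4 = 7 moves.
A route of 7 moves achieves this: d4 → d3 → e3 → e2 → e1 → d1 → c1 → b1.
Since 7 matches the lower bound, it is optimal.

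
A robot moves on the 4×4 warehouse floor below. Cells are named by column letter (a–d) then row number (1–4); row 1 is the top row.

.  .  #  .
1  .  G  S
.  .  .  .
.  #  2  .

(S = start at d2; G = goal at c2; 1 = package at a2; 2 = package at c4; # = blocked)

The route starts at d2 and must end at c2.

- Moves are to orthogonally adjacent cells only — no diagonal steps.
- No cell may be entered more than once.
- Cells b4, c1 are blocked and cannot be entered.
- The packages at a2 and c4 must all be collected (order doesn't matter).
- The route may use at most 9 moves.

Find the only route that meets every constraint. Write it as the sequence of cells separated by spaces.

d2 d3 d4 c4 c3 b3 a3 a2 b2 c2

Any route must reach a2 and c4 and still end at c2 within 9 moves, so the order of the required stops is forced.
Route from d2: 2× down (reaching d4), left to c4, up to c3, 2× left (reaching a3), up to a2, 2× right (reaching c2) — 9 moves in all.
Check: all required cells visited; 9 ≤ 9 moves.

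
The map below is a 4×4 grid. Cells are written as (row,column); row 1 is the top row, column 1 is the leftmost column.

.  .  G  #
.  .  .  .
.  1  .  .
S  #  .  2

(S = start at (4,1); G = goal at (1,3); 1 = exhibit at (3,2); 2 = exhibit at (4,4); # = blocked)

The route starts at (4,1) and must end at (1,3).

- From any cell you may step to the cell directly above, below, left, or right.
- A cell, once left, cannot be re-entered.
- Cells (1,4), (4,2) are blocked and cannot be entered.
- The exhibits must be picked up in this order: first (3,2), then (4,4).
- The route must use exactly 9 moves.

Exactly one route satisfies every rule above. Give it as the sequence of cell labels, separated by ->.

(4,1) -> (3,1) -> (3,2) -> (3,3) -> (4,3) -> (4,4) -> (3,4) -> (2,4) -> (2,3) -> (1,3)

The waypoints must appear in the order (3,2), (4,4), with no cell reused.
Route from (4,1): up 1 to (3,1), right 2 to (3,3), down 1 to (4,3), right 1 to (4,4), up 2 to (2,4), left 1 to (2,3), up 1 to (1,3) — 9 moves in all.
Check: order respected (1 at step 2, 2 at step 5); 9 moves as required.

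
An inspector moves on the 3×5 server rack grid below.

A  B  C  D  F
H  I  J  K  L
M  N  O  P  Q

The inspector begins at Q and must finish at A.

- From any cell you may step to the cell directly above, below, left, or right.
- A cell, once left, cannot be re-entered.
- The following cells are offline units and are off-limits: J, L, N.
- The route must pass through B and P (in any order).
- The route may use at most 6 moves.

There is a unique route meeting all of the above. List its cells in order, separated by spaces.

Q P K D C B A

The 6-move cap with required stops at B, P leaves no slack for detours.
Route from Q: left to P, 2× up (reaching D), 3× left (reaching A) — 6 moves in all.
Check: all required cells visited; 6 ≤ 6 moves.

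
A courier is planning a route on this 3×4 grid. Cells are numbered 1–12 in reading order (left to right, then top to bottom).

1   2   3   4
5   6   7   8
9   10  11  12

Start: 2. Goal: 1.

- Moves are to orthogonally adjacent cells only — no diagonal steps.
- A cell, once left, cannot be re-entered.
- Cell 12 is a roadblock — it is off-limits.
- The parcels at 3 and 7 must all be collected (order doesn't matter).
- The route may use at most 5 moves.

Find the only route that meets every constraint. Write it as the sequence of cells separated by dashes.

The budget equals the shortest possible length, so every move has to be on a shortest route through the required cells.
Route from 2: right 1 to 3, down 1 to 7, left 2 to 5, up 1 to 1 — 5 moves in all.
Check: all required cells visited; 5 ≤ 5 moves.

2 - 3 - 7 - 6 - 5 - 1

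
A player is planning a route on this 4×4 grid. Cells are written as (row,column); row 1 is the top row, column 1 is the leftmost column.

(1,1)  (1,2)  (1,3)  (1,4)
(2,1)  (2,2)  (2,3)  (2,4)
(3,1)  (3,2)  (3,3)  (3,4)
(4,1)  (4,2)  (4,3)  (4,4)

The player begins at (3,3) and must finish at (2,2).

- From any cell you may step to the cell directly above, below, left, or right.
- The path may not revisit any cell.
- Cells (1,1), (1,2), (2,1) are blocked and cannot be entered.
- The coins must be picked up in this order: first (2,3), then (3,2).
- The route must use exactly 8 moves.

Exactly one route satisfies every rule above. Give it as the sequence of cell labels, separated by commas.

(3,3), (2,3), (2,4), (3,4), (4,4), (4,3), (4,2), (3,2), (2,2)

The waypoints must appear in the order (2,3), (3,2), with no cell reused.
Route from (3,3): up to (2,3), right to (2,4), 2× down (reaching (4,4)), 2× left (reaching (4,2)), 2× up (reaching (2,2)) — 8 moves in all.
Check: order respected ((2,3) at step 1, (3,2) at step 7); 8 moves as required.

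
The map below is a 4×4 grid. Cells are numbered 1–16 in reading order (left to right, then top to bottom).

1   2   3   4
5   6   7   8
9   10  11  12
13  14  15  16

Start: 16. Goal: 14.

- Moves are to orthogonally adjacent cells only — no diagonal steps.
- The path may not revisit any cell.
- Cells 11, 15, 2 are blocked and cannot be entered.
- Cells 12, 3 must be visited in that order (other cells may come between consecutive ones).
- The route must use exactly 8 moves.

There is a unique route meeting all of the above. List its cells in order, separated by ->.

16 -> 12 -> 8 -> 4 -> 3 -> 7 -> 6 -> 10 -> 14

The waypoints must appear in the order 12, 3, with no cell reused.
Route from 16: 3× up (reaching 4), left to 3, down to 7, left to 6, 2× down (reaching 14) — 8 moves in all.
Check: order respected (12 at step 1, 3 at step 4); 8 moves as required.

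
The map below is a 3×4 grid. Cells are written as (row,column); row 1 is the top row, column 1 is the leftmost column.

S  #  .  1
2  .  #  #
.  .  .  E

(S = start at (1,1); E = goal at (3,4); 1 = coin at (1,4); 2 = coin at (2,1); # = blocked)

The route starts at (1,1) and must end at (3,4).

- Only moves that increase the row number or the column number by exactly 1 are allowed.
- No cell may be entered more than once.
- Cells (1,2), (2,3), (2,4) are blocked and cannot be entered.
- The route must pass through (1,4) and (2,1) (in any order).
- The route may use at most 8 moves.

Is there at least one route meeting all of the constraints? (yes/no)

no

(2,1) is below but to the left of (1,4): going (1,4) → (2,1) would need a leftward move and (2,1) → (1,4) an upward move, so no right/down-only route can visit both required cells.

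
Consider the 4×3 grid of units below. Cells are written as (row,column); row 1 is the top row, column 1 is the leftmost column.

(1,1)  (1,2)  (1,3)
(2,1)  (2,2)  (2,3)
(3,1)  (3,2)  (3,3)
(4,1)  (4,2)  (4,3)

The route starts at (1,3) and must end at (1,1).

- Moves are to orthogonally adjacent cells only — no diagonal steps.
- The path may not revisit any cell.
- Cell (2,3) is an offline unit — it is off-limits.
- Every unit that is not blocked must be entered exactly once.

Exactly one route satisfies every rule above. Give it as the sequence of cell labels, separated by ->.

Need to visit all 11 open cells exactly once, starting at (1,3) and ending at (1,1).
Cell (3,3) has only two open neighbours ((4,3) and (3,2)), so the path must pass straight through it: one of those is the cell it's entered from and the other is where it exits.
Route from (1,3): left 1 to (1,2), down 2 to (3,2), right 1 to (3,3), down 1 to (4,3), left 2 to (4,1), up 3 to (1,1) — 10 moves in all.
Check: all 11 open cells covered.

(1,3) -> (1,2) -> (2,2) -> (3,2) -> (3,3) -> (4,3) -> (4,2) -> (4,1) -> (3,1) -> (2,1) -> (1,1)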